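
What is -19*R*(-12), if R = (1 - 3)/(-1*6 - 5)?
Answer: 456/11 ≈ 41.455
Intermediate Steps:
R = 2/11 (R = -2/(-6 - 5) = -2/(-11) = -2*(-1/11) = 2/11 ≈ 0.18182)
-19*R*(-12) = -19*2/11*(-12) = -38/11*(-12) = 456/11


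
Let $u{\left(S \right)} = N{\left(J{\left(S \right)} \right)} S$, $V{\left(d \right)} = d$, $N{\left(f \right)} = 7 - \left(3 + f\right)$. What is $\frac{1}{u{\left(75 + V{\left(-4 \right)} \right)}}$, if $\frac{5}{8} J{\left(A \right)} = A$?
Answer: $- \frac{5}{38908} \approx -0.00012851$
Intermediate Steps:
$J{\left(A \right)} = \frac{8 A}{5}$
$N{\left(f \right)} = 4 - f$ ($N{\left(f \right)} = 7 - \left(3 + f\right) = 4 - f$)
$u{\left(S \right)} = S \left(4 - \frac{8 S}{5}\right)$ ($u{\left(S \right)} = \left(4 - \frac{8 S}{5}\right) S = S \left(4 - \frac{8 S}{5}\right)$)
$\frac{1}{u{\left(75 + V{\left(-4 \right)} \right)}} = \frac{1}{\frac{4}{5} \left(75 - 4\right) \left(5 - 2 \left(75 - 4\right)\right)} = \frac{1}{\frac{4}{5} \cdot 71 \left(5 - 142\right)} = \frac{1}{\frac{4}{5} \cdot 71 \left(-137\right)} = \frac{1}{- \frac{38908}{5}} = - \frac{5}{38908}$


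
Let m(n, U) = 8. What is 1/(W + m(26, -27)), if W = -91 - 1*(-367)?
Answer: 1/284 ≈ 0.0035211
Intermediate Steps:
W = 276 (W = -91 + 367 = 276)
1/(W + m(26, -27)) = 1/(276 + 8) = 1/284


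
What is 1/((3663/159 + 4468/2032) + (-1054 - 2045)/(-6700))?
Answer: 11274425/289742486 ≈ 0.038912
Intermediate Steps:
1/((3663/159 + 4468/2032) + (-1054 - 2045)/(-6700)) = 1/((3663*(1/159) + 4468*(1/2032)) - 3099*(-1/6700)) = 1/((1221/53 + 1117/508) + 3099/6700) = 1/(679469/26924 + 3099/6700) = 1/(289742486/11274425) = 11274425/289742486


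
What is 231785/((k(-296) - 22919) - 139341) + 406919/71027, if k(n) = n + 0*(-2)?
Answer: 49684131769/11545865012 ≈ 4.3032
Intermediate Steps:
k(n) = n (k(n) = n + 0 = n)
231785/((k(-296) - 22919) - 139341) + 406919/71027 = 231785/((-296 - 22919) - 139341) + 406919/71027 = 231785/(-23215 - 139341) + 406919*(1/71027) = 231785/(-162556) + 406919/71027 = 231785*(-1/162556) + 406919/71027 = -231785/162556 + 406919/71027 = 49684131769/11545865012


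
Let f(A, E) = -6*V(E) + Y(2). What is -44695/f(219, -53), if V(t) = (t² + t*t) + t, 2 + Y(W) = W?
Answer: 1277/954 ≈ 1.3386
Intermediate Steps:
Y(W) = -2 + W
V(t) = t + 2*t² (V(t) = (t² + t²) + t = 2*t² + t = t + 2*t²)
f(A, E) = -6*E*(1 + 2*E) (f(A, E) = -6*E*(1 + 2*E) + (-2 + 2) = -6*E*(1 + 2*E) + 0 = -6*E*(1 + 2*E))
-44695/f(219, -53) = -44695*1/(318*(1 + 2*(-53))) = -44695*1/(318*(1 - 106)) = -44695/((-6*(-53)*(-105))) = -44695/(-33390) = -44695*(-1/33390) = 1277/954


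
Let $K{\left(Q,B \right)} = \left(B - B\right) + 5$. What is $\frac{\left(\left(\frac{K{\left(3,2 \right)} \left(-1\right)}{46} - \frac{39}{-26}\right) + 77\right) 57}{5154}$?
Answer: $\frac{34257}{39514} \approx 0.86696$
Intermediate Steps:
$K{\left(Q,B \right)} = 5$ ($K{\left(Q,B \right)} = 0 + 5 = 5$)
$\frac{\left(\left(\frac{K{\left(3,2 \right)} \left(-1\right)}{46} - \frac{39}{-26}\right) + 77\right) 57}{5154} = \frac{\left(\left(\frac{5 \left(-1\right)}{46} - \frac{39}{-26}\right) + 77\right) 57}{5154} = \left(\left(\left(-5\right) \frac{1}{46} - - \frac{3}{2}\right) + 77\right) 57 \cdot \frac{1}{5154} = \left(\left(- \frac{5}{46} + \frac{3}{2}\right) + 77\right) 57 \cdot \frac{1}{5154} = \left(\frac{32}{23} + 77\right) 57 \cdot \frac{1}{5154} = \frac{1803}{23} \cdot 57 \cdot \frac{1}{5154} = \frac{102771}{23} \cdot \frac{1}{5154} = \frac{34257}{39514}$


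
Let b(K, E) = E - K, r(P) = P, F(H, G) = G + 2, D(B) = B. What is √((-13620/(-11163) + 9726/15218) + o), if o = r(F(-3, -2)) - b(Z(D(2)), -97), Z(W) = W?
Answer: √21728533517446/464149 ≈ 10.043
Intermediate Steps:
F(H, G) = 2 + G
o = 99 (o = (2 - 2) - (-97 - 1*2) = 0 - (-97 - 2) = 0 - 1*(-99) = 0 + 99 = 99)
√((-13620/(-11163) + 9726/15218) + o) = √((-13620/(-11163) + 9726/15218) + 99) = √((-13620*(-1/11163) + 9726*(1/15218)) + 99) = √((4540/3721 + 4863/7609) + 99) = √(52640083/28313089 + 99) = √(2855635894/28313089) = √21728533517446/464149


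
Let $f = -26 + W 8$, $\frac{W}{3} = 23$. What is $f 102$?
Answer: $53652$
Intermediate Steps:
$W = 69$ ($W = 3 \cdot 23 = 69$)
$f = 526$ ($f = -26 + 69 \cdot 8 = -26 + 552 = 526$)
$f 102 = 526 \cdot 102 = 53652$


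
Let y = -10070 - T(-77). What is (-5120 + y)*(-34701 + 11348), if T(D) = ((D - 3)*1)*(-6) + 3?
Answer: 366011569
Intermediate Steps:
T(D) = 21 - 6*D (T(D) = ((-3 + D)*1)*(-6) + 3 = (-3 + D)*(-6) + 3 = (18 - 6*D) + 3 = 21 - 6*D)
y = -10553 (y = -10070 - (21 - 6*(-77)) = -10070 - (21 + 462) = -10070 - 1*483 = -10070 - 483 = -10553)
(-5120 + y)*(-34701 + 11348) = (-5120 - 10553)*(-34701 + 11348) = -15673*(-23353) = 366011569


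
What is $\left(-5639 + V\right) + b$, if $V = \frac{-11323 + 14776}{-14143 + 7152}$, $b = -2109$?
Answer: $- \frac{54169721}{6991} \approx -7748.5$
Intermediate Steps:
$V = - \frac{3453}{6991}$ ($V = \frac{3453}{-6991} = 3453 \left(- \frac{1}{6991}\right) = - \frac{3453}{6991} \approx -0.49392$)
$\left(-5639 + V\right) + b = \left(-5639 - \frac{3453}{6991}\right) - 2109 = - \frac{39425702}{6991} - 2109 = - \frac{54169721}{6991}$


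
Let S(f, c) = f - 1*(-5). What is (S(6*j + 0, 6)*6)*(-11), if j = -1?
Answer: 66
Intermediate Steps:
S(f, c) = 5 + f (S(f, c) = f + 5 = 5 + f)
(S(6*j + 0, 6)*6)*(-11) = ((5 + (6*(-1) + 0))*6)*(-11) = ((5 + (-6 + 0))*6)*(-11) = ((5 - 6)*6)*(-11) = -1*6*(-11) = -6*(-11) = 66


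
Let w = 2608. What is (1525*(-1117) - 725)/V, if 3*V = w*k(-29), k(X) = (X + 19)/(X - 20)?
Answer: -25051005/2608 ≈ -9605.5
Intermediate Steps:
k(X) = (19 + X)/(-20 + X)
V = 26080/147 (V = (2608*((19 - 29)/(-20 - 29)))/3 = (2608*(-10/(-49)))/3 = (2608*(-1/49*(-10)))/3 = (2608*(10/49))/3 = (1/3)*(26080/49) = 26080/147 ≈ 177.42)
(1525*(-1117) - 725)/V = (1525*(-1117) - 725)/(26080/147) = (-1703425 - 725)*(147/26080) = -1704150*147/26080 = -25051005/2608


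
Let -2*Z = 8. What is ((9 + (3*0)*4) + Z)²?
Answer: 25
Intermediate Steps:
Z = -4 (Z = -½*8 = -4)
((9 + (3*0)*4) + Z)² = ((9 + (3*0)*4) - 4)² = ((9 + 0*4) - 4)² = ((9 + 0) - 4)² = (9 - 4)² = 5² = 25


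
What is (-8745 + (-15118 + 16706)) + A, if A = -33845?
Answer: -41002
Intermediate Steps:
(-8745 + (-15118 + 16706)) + A = (-8745 + (-15118 + 16706)) - 33845 = (-8745 + 1588) - 33845 = -7157 - 33845 = -41002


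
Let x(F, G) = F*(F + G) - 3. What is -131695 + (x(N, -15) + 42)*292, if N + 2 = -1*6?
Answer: -66579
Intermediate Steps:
N = -8 (N = -2 - 1*6 = -2 - 6 = -8)
x(F, G) = -3 + F*(F + G)
-131695 + (x(N, -15) + 42)*292 = -131695 + ((-3 + (-8)² - 8*(-15)) + 42)*292 = -131695 + ((-3 + 64 + 120) + 42)*292 = -131695 + (181 + 42)*292 = -131695 + 223*292 = -131695 + 65116 = -66579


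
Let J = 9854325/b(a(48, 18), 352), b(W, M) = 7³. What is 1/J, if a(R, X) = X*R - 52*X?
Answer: 343/9854325 ≈ 3.4807e-5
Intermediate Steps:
a(R, X) = -52*X + R*X (a(R, X) = R*X - 52*X = -52*X + R*X)
b(W, M) = 343
J = 9854325/343 ≈ 28730.
1/J = 1/(9854325/343) = 343/9854325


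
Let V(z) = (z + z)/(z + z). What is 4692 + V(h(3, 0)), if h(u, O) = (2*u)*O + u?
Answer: 4693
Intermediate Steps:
h(u, O) = u + 2*O*u (h(u, O) = 2*O*u + u = u + 2*O*u)
V(z) = 1 (V(z) = (2*z)/((2*z)) = (2*z)*(1/(2*z)) = 1)
4692 + V(h(3, 0)) = 4692 + 1 = 4693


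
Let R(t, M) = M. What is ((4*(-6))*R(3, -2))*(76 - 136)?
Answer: -2880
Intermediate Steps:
((4*(-6))*R(3, -2))*(76 - 136) = ((4*(-6))*(-2))*(76 - 136) = -24*(-2)*(-60) = 48*(-60) = -2880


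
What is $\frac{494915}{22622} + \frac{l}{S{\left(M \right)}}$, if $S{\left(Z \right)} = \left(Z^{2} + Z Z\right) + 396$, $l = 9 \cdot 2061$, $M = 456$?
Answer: $\frac{11468716261}{523156372} \approx 21.922$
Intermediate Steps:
$l = 18549$
$S{\left(Z \right)} = 396 + 2 Z^{2}$ ($S{\left(Z \right)} = \left(Z^{2} + Z^{2}\right) + 396 = 2 Z^{2} + 396 = 396 + 2 Z^{2}$)
$\frac{494915}{22622} + \frac{l}{S{\left(M \right)}} = \frac{494915}{22622} + \frac{18549}{396 + 2 \cdot 456^{2}} = 494915 \cdot \frac{1}{22622} + \frac{18549}{396 + 2 \cdot 207936} = \frac{494915}{22622} + \frac{18549}{396 + 415872} = \frac{494915}{22622} + \frac{18549}{416268} = \frac{494915}{22622} + 18549 \cdot \frac{1}{416268} = \frac{494915}{22622} + \frac{2061}{46252} = \frac{11468716261}{523156372}$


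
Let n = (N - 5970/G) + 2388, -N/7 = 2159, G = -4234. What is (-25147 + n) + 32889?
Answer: -10546026/2117 ≈ -4981.6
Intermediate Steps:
N = -15113 (N = -7*2159 = -15113)
n = -26935840/2117 (n = (-15113 - 5970/(-4234)) + 2388 = (-15113 - 5970*(-1/4234)) + 2388 = (-15113 + 2985/2117) + 2388 = -31991236/2117 + 2388 = -26935840/2117 ≈ -12724.)
(-25147 + n) + 32889 = (-25147 - 26935840/2117) + 32889 = -80172039/2117 + 32889 = -10546026/2117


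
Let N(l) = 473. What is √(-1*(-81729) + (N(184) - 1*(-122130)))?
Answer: 2*√51083 ≈ 452.03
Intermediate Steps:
√(-1*(-81729) + (N(184) - 1*(-122130))) = √(-1*(-81729) + (473 - 1*(-122130))) = √(81729 + (473 + 122130)) = √(81729 + 122603) = √204332 = 2*√51083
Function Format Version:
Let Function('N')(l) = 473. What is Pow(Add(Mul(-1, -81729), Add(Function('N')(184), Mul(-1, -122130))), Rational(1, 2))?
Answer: Mul(2, Pow(51083, Rational(1, 2))) ≈ 452.03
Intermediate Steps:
Pow(Add(Mul(-1, -81729), Add(Function('N')(184), Mul(-1, -122130))), Rational(1, 2)) = Pow(Add(Mul(-1, -81729), Add(473, Mul(-1, -122130))), Rational(1, 2)) = Pow(Add(81729, Add(473, 122130)), Rational(1, 2)) = Pow(Add(81729, 122603), Rational(1, 2)) = Pow(204332, Rational(1, 2)) = Mul(2, Pow(51083, Rational(1, 2)))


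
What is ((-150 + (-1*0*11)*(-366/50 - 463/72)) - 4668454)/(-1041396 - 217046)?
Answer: 2334302/629221 ≈ 3.7098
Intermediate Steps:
((-150 + (-1*0*11)*(-366/50 - 463/72)) - 4668454)/(-1041396 - 217046) = ((-150 + (0*11)*(-366*1/50 - 463*1/72)) - 4668454)/(-1258442) = ((-150 + 0*(-183/25 - 463/72)) - 4668454)*(-1/1258442) = ((-150 + 0*(-24751/1800)) - 4668454)*(-1/1258442) = ((-150 + 0) - 4668454)*(-1/1258442) = (-150 - 4668454)*(-1/1258442) = -4668604*(-1/1258442) = 2334302/629221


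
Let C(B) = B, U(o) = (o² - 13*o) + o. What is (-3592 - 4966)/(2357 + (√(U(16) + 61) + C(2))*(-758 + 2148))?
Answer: 43962446/215123731 - 59478100*√5/215123731 ≈ -0.41388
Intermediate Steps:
U(o) = o² - 12*o
(-3592 - 4966)/(2357 + (√(U(16) + 61) + C(2))*(-758 + 2148)) = (-3592 - 4966)/(2357 + (√(16*(-12 + 16) + 61) + 2)*(-758 + 2148)) = -8558/(2357 + (√(16*4 + 61) + 2)*1390) = -8558/(2357 + (√(64 + 61) + 2)*1390) = -8558/(2357 + (√125 + 2)*1390) = -8558/(2357 + (5*√5 + 2)*1390) = -8558/(2357 + (2 + 5*√5)*1390) = -8558/(2357 + (2780 + 6950*√5)) = -8558/(5137 + 6950*√5)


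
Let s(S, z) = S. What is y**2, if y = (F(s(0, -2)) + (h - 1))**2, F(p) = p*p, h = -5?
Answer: 1296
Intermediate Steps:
F(p) = p**2
y = 36 (y = (0**2 + (-5 - 1))**2 = (0 - 6)**2 = (-6)**2 = 36)
y**2 = 36**2 = 1296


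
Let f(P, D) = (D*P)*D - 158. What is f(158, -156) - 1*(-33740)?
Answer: 3878670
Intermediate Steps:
f(P, D) = -158 + P*D² (f(P, D) = P*D² - 158 = -158 + P*D²)
f(158, -156) - 1*(-33740) = (-158 + 158*(-156)²) - 1*(-33740) = (-158 + 158*24336) + 33740 = (-158 + 3845088) + 33740 = 3844930 + 33740 = 3878670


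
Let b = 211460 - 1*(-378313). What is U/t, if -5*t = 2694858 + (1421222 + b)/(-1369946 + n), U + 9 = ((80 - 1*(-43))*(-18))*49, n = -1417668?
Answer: 1512210904650/7512221877817 ≈ 0.20130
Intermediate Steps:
b = 589773 (b = 211460 + 378313 = 589773)
U = -108495 (U = -9 + ((80 - 1*(-43))*(-18))*49 = -9 + ((80 + 43)*(-18))*49 = -9 + (123*(-18))*49 = -9 - 2214*49 = -9 - 108486 = -108495)
t = -7512221877817/13938070 (t = -(2694858 + (1421222 + 589773)/(-1369946 - 1417668))/5 = -(2694858 + 2010995/(-2787614))/5 = -(2694858 + 2010995*(-1/2787614))/5 = -(2694858 - 2010995/2787614)/5 = -⅕*7512221877817/2787614 = -7512221877817/13938070 ≈ -5.3897e+5)
U/t = -108495/(-7512221877817/13938070) = -108495*(-13938070/7512221877817) = 1512210904650/7512221877817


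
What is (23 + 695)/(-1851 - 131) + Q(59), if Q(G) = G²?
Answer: 3449312/991 ≈ 3480.6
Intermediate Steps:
(23 + 695)/(-1851 - 131) + Q(59) = (23 + 695)/(-1851 - 131) + 59² = 718/(-1982) + 3481 = 718*(-1/1982) + 3481 = -359/991 + 3481 = 3449312/991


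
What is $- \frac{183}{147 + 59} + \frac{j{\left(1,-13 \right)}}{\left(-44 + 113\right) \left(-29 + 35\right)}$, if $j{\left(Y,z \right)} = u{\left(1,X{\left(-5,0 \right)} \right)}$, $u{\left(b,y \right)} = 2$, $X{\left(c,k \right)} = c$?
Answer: $- \frac{37675}{42642} \approx -0.88352$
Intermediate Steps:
$j{\left(Y,z \right)} = 2$
$- \frac{183}{147 + 59} + \frac{j{\left(1,-13 \right)}}{\left(-44 + 113\right) \left(-29 + 35\right)} = - \frac{183}{147 + 59} + \frac{2}{\left(-44 + 113\right) \left(-29 + 35\right)} = - \frac{183}{206} + \frac{2}{69 \cdot 6} = \left(-183\right) \frac{1}{206} + \frac{2}{414} = - \frac{183}{206} + 2 \cdot \frac{1}{414} = - \frac{183}{206} + \frac{1}{207} = - \frac{37675}{42642}$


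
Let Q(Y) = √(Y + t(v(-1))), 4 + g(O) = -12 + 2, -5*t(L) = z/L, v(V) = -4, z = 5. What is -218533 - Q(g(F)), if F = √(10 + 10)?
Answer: -218533 - I*√55/2 ≈ -2.1853e+5 - 3.7081*I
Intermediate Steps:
t(L) = -1/L
F = 2*√5 (F = √20 = 2*√5 ≈ 4.4721)
g(O) = -14 (g(O) = -4 + (-12 + 2) = -4 - 10 = -14)
Q(Y) = √(¼ + Y) (Q(Y) = √(Y - 1/(-4)) = √(Y - 1*(-¼)) = √(Y + ¼) = √(¼ + Y))
-218533 - Q(g(F)) = -218533 - √(1 + 4*(-14))/2 = -218533 - √(1 - 56)/2 = -218533 - √(-55)/2 = -218533 - I*√55/2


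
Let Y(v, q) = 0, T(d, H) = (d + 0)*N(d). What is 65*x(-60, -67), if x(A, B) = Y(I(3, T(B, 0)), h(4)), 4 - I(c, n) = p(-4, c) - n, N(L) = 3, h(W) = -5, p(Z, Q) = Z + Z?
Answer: 0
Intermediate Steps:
p(Z, Q) = 2*Z
T(d, H) = 3*d (T(d, H) = (d + 0)*3 = d*3 = 3*d)
I(c, n) = 12 + n (I(c, n) = 4 - (2*(-4) - n) = 4 - (-8 - n) = 4 + (8 + n) = 12 + n)
x(A, B) = 0
65*x(-60, -67) = 65*0 = 0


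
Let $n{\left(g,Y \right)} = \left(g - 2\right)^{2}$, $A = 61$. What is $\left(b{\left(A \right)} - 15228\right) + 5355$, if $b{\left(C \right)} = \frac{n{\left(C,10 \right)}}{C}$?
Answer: $- \frac{598772}{61} \approx -9815.9$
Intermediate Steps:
$n{\left(g,Y \right)} = \left(-2 + g\right)^{2}$
$b{\left(C \right)} = \frac{\left(-2 + C\right)^{2}}{C}$
$\left(b{\left(A \right)} - 15228\right) + 5355 = \left(\frac{\left(-2 + 61\right)^{2}}{61} - 15228\right) + 5355 = \left(\frac{59^{2}}{61} - 15228\right) + 5355 = \left(\frac{1}{61} \cdot 3481 - 15228\right) + 5355 = \left(\frac{3481}{61} - 15228\right) + 5355 = - \frac{925427}{61} + 5355 = - \frac{598772}{61}$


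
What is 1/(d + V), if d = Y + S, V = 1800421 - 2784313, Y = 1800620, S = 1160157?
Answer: 1/1976885 ≈ 5.0585e-7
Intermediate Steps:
V = -983892
d = 2960777 (d = 1800620 + 1160157 = 2960777)
1/(d + V) = 1/(2960777 - 983892) = 1/1976885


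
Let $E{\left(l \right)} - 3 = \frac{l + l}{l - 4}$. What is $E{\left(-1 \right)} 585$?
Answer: $1989$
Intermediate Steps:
$E{\left(l \right)} = 3 + \frac{2 l}{-4 + l}$ ($E{\left(l \right)} = 3 + \frac{l + l}{l - 4} = 3 + \frac{2 l}{-4 + l}$)
$E{\left(-1 \right)} 585 = \frac{-12 + 5 \left(-1\right)}{-4 - 1} \cdot 585 = \frac{-12 - 5}{-5} \cdot 585 = \left(- \frac{1}{5}\right) \left(-17\right) 585 = \frac{17}{5} \cdot 585 = 1989$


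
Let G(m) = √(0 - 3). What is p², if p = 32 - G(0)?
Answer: (32 - I*√3)² ≈ 1021.0 - 110.85*I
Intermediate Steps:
G(m) = I*√3 (G(m) = √(-3) = I*√3)
p = 32 - I*√3 ≈ 32.0 - 1.732*I
p² = (32 - I*√3)²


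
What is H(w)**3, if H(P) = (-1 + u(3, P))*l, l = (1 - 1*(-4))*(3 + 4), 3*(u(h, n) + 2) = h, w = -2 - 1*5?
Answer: -343000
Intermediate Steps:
w = -7 (w = -2 - 5 = -7)
u(h, n) = -2 + h/3
l = 35 (l = (1 + 4)*7 = 5*7 = 35)
H(P) = -70 (H(P) = (-1 + (-2 + (1/3)*3))*35 = (-1 + (-2 + 1))*35 = (-1 - 1)*35 = -2*35 = -70)
H(w)**3 = (-70)**3 = -343000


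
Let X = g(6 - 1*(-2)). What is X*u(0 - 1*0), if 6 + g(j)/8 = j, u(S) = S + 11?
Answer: 176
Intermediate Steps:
u(S) = 11 + S
g(j) = -48 + 8*j
X = 16 (X = -48 + 8*(6 - 1*(-2)) = -48 + 8*(6 + 2) = -48 + 8*8 = -48 + 64 = 16)
X*u(0 - 1*0) = 16*(11 + (0 - 1*0)) = 16*(11 + (0 + 0)) = 16*(11 + 0) = 16*11 = 176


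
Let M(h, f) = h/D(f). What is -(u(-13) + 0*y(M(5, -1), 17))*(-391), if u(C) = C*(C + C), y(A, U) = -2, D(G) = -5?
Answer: 132158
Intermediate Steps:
M(h, f) = -h/5 (M(h, f) = h/(-5) = h*(-⅕) = -h/5)
u(C) = 2*C² (u(C) = C*(2*C) = 2*C²)
-(u(-13) + 0*y(M(5, -1), 17))*(-391) = -(2*(-13)² + 0*(-2))*(-391) = -(2*169 + 0)*(-391) = -(338 + 0)*(-391) = -338*(-391) = -1*(-132158) = 132158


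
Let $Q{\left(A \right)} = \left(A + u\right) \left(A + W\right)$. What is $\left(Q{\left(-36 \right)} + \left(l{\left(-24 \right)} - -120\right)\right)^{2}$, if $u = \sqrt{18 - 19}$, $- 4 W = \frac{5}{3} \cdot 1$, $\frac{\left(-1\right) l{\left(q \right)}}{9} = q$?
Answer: $\frac{390424727}{144} - \frac{239913 i}{2} \approx 2.7113 \cdot 10^{6} - 1.1996 \cdot 10^{5} i$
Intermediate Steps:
$l{\left(q \right)} = - 9 q$
$W = - \frac{5}{12}$ ($W = - \frac{\frac{5}{3} \cdot 1}{4} = \left(- \frac{1}{4}\right) \frac{5}{3} = - \frac{5}{12} \approx -0.41667$)
$u = i$ ($u = \sqrt{-1} = i \approx 1.0 i$)
$Q{\left(A \right)} = \left(- \frac{5}{12} + A\right) \left(i + A\right)$ ($Q{\left(A \right)} = \left(A + i\right) \left(A - \frac{5}{12}\right) = \left(i + A\right) \left(- \frac{5}{12} + A\right) = \left(- \frac{5}{12} + A\right) \left(i + A\right)$)
$\left(Q{\left(-36 \right)} + \left(l{\left(-24 \right)} - -120\right)\right)^{2} = \left(\left(\left(-36\right)^{2} - \frac{5 i}{12} + \frac{1}{12} \left(-36\right) \left(-5 + 12 i\right)\right) - -336\right)^{2} = \left(\left(1296 - \frac{5 i}{12} + \left(15 - 36 i\right)\right) + \left(216 + 120\right)\right)^{2} = \left(\left(1311 - \frac{437 i}{12}\right) + 336\right)^{2} = \left(1647 - \frac{437 i}{12}\right)^{2}$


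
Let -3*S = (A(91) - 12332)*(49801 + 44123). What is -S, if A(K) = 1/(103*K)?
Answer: -3618823938180/9373 ≈ -3.8609e+8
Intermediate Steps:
A(K) = 1/(103*K)
S = 3618823938180/9373 (S = -((1/103)/91 - 12332)*(49801 + 44123)/3 = -((1/103)*(1/91) - 12332)*93924/3 = -(1/9373 - 12332)*93924/3 = -(-115587835)*93924/28119 = -1/3*(-10856471814540/9373) = 3618823938180/9373 ≈ 3.8609e+8)
-S = -1*3618823938180/9373 = -3618823938180/9373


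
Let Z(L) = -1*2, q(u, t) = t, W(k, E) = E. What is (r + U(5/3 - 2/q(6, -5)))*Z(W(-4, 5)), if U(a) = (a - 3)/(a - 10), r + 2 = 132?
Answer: -4424/17 ≈ -260.24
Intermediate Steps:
Z(L) = -2
r = 130 (r = -2 + 132 = 130)
U(a) = (-3 + a)/(-10 + a)
(r + U(5/3 - 2/q(6, -5)))*Z(W(-4, 5)) = (130 + (-3 + (5/3 - 2/(-5)))/(-10 + (5/3 - 2/(-5))))*(-2) = (130 + (-3 + (5*(1/3) - 2*(-1/5)))/(-10 + (5*(1/3) - 2*(-1/5))))*(-2) = (130 + (-3 + (5/3 + 2/5))/(-10 + (5/3 + 2/5)))*(-2) = (130 + (-3 + 31/15)/(-10 + 31/15))*(-2) = (130 - 14/15/(-119/15))*(-2) = (130 - 15/119*(-14/15))*(-2) = (130 + 2/17)*(-2) = (2212/17)*(-2) = -4424/17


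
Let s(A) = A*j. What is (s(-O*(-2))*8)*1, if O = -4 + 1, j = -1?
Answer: 48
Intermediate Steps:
O = -3
s(A) = -A (s(A) = A*(-1) = -A)
(s(-O*(-2))*8)*1 = (-(-1*(-3))*(-2)*8)*1 = (-3*(-2)*8)*1 = (-1*(-6)*8)*1 = (6*8)*1 = 48*1 = 48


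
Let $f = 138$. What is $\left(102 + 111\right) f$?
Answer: $29394$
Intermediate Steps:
$\left(102 + 111\right) f = \left(102 + 111\right) 138 = 213 \cdot 138 = 29394$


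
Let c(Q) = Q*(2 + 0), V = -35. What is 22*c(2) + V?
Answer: 53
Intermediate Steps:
c(Q) = 2*Q (c(Q) = Q*2 = 2*Q)
22*c(2) + V = 22*(2*2) - 35 = 22*4 - 35 = 88 - 35 = 53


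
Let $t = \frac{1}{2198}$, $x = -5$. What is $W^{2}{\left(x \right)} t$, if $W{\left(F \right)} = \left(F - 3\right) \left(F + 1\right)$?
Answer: $\frac{512}{1099} \approx 0.46588$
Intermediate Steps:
$W{\left(F \right)} = \left(1 + F\right) \left(-3 + F\right)$ ($W{\left(F \right)} = \left(-3 + F\right) \left(1 + F\right) = \left(1 + F\right) \left(-3 + F\right)$)
$t = \frac{1}{2198} \approx 0.00045496$
$W^{2}{\left(x \right)} t = \left(-3 + \left(-5\right)^{2} - -10\right)^{2} \cdot \frac{1}{2198} = \left(-3 + 25 + 10\right)^{2} \cdot \frac{1}{2198} = 32^{2} \cdot \frac{1}{2198} = 1024 \cdot \frac{1}{2198} = \frac{512}{1099}$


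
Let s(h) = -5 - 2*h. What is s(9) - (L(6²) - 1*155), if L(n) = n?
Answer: 96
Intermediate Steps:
s(9) - (L(6²) - 1*155) = (-5 - 2*9) - (6² - 1*155) = (-5 - 18) - (36 - 155) = -23 - 1*(-119) = -23 + 119 = 96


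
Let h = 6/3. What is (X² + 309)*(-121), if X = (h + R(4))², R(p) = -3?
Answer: -37510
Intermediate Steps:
h = 2 (h = 6*(⅓) = 2)
X = 1 (X = (2 - 3)² = (-1)² = 1)
(X² + 309)*(-121) = (1² + 309)*(-121) = (1 + 309)*(-121) = 310*(-121) = -37510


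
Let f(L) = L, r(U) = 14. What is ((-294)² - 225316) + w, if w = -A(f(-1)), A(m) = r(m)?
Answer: -138894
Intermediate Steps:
A(m) = 14
w = -14 (w = -1*14 = -14)
((-294)² - 225316) + w = ((-294)² - 225316) - 14 = (86436 - 225316) - 14 = -138880 - 14 = -138894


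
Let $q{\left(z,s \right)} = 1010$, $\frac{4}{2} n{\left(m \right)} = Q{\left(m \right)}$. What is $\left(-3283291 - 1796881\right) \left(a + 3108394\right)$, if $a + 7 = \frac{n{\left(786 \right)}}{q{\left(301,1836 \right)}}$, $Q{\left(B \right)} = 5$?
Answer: $- \frac{1594905202129007}{101} \approx -1.5791 \cdot 10^{13}$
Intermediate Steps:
$n{\left(m \right)} = \frac{5}{2}$ ($n{\left(m \right)} = \frac{1}{2} \cdot 5 = \frac{5}{2}$)
$a = - \frac{2827}{404}$ ($a = -7 + \frac{5}{2 \cdot 1010} = -7 + \frac{5}{2} \cdot \frac{1}{1010} = -7 + \frac{1}{404} = - \frac{2827}{404} \approx -6.9975$)
$\left(-3283291 - 1796881\right) \left(a + 3108394\right) = \left(-3283291 - 1796881\right) \left(- \frac{2827}{404} + 3108394\right) = \left(-5080172\right) \frac{1255788349}{404} = - \frac{1594905202129007}{101}$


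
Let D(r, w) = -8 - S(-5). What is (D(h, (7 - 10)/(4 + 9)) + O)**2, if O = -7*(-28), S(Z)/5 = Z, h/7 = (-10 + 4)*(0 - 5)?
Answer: 45369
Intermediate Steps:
h = 210 (h = 7*((-10 + 4)*(0 - 5)) = 7*(-6*(-5)) = 7*30 = 210)
S(Z) = 5*Z
O = 196
D(r, w) = 17 (D(r, w) = -8 - 5*(-5) = -8 - 1*(-25) = -8 + 25 = 17)
(D(h, (7 - 10)/(4 + 9)) + O)**2 = (17 + 196)**2 = 213**2 = 45369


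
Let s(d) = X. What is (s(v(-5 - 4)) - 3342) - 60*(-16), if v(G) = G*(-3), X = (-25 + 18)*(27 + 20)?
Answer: -2711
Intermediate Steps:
X = -329 (X = -7*47 = -329)
v(G) = -3*G
s(d) = -329
(s(v(-5 - 4)) - 3342) - 60*(-16) = (-329 - 3342) - 60*(-16) = -3671 + 960 = -2711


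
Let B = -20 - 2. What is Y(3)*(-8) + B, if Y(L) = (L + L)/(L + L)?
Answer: -30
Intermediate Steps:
B = -22
Y(L) = 1 (Y(L) = (2*L)/((2*L)) = (2*L)*(1/(2*L)) = 1)
Y(3)*(-8) + B = 1*(-8) - 22 = -8 - 22 = -30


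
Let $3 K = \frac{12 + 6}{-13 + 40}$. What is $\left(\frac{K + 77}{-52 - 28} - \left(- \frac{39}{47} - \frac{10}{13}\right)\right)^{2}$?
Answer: $\frac{3109066081}{7741184256} \approx 0.40163$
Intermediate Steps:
$K = \frac{2}{9}$ ($K = \frac{\left(12 + 6\right) \frac{1}{-13 + 40}}{3} = \frac{18 \cdot \frac{1}{27}}{3} = \frac{1}{3} \cdot \frac{2}{3} = \frac{2}{9} \approx 0.22222$)
$\left(\frac{K + 77}{-52 - 28} - \left(- \frac{39}{47} - \frac{10}{13}\right)\right)^{2} = \left(\frac{\frac{2}{9} + 77}{-52 - 28} - \left(- \frac{39}{47} - \frac{10}{13}\right)\right)^{2} = \left(\frac{695}{9 \left(-80\right)} - - \frac{977}{611}\right)^{2} = \left(\frac{695}{9} \left(- \frac{1}{80}\right) + \left(\frac{10}{13} + \frac{39}{47}\right)\right)^{2} = \left(- \frac{139}{144} + \frac{977}{611}\right)^{2} = \left(\frac{55759}{87984}\right)^{2} = \frac{3109066081}{7741184256}$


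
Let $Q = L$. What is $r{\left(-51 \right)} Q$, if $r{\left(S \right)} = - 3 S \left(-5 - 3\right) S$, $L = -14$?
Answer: $-873936$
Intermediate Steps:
$r{\left(S \right)} = 24 S^{2}$ ($r{\left(S \right)} = - 3 S \left(-5 - 3\right) S = - 3 S \left(-8\right) S = 24 S S = 24 S^{2}$)
$Q = -14$
$r{\left(-51 \right)} Q = 24 \left(-51\right)^{2} \left(-14\right) = 24 \cdot 2601 \left(-14\right) = 62424 \left(-14\right) = -873936$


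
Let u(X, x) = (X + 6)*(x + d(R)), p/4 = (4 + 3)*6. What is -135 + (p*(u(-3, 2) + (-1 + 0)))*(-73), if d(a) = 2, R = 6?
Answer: -135039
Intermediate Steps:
p = 168 (p = 4*((4 + 3)*6) = 4*(7*6) = 4*42 = 168)
u(X, x) = (2 + x)*(6 + X) (u(X, x) = (X + 6)*(x + 2) = (6 + X)*(2 + x) = (2 + x)*(6 + X))
-135 + (p*(u(-3, 2) + (-1 + 0)))*(-73) = -135 + (168*((12 + 2*(-3) + 6*2 - 3*2) + (-1 + 0)))*(-73) = -135 + (168*((12 - 6 + 12 - 6) - 1))*(-73) = -135 + (168*(12 - 1))*(-73) = -135 + (168*11)*(-73) = -135 + 1848*(-73) = -135 - 134904 = -135039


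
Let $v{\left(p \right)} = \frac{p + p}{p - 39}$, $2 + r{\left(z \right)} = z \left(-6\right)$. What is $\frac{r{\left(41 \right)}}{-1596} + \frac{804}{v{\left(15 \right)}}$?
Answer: $- \frac{1282874}{1995} \approx -643.04$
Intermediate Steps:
$r{\left(z \right)} = -2 - 6 z$ ($r{\left(z \right)} = -2 + z \left(-6\right) = -2 - 6 z$)
$v{\left(p \right)} = \frac{2 p}{-39 + p}$
$\frac{r{\left(41 \right)}}{-1596} + \frac{804}{v{\left(15 \right)}} = \frac{-2 - 246}{-1596} + \frac{804}{2 \cdot 15 \frac{1}{-39 + 15}} = \left(-2 - 246\right) \left(- \frac{1}{1596}\right) + \frac{804}{2 \cdot 15 \frac{1}{-24}} = \left(-248\right) \left(- \frac{1}{1596}\right) + \frac{804}{2 \cdot 15 \left(- \frac{1}{24}\right)} = \frac{62}{399} + \frac{804}{- \frac{5}{4}} = \frac{62}{399} + 804 \left(- \frac{4}{5}\right) = \frac{62}{399} - \frac{3216}{5} = - \frac{1282874}{1995}$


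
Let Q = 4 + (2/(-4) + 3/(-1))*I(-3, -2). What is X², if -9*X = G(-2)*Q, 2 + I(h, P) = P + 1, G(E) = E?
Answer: 841/81 ≈ 10.383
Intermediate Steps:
I(h, P) = -1 + P (I(h, P) = -2 + (P + 1) = -2 + (1 + P) = -1 + P)
Q = 29/2 (Q = 4 + (2/(-4) + 3/(-1))*(-1 - 2) = 4 + (2*(-¼) + 3*(-1))*(-3) = 4 + (-½ - 3)*(-3) = 4 - 7/2*(-3) = 4 + 21/2 = 29/2 ≈ 14.500)
X = 29/9 (X = -(-2)*29/(9*2) = -⅑*(-29) = 29/9 ≈ 3.2222)
X² = (29/9)² = 841/81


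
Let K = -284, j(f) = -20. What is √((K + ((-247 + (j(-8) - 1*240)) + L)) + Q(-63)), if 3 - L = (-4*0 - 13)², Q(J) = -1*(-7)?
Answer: 5*I*√38 ≈ 30.822*I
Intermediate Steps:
Q(J) = 7
L = -166 (L = 3 - (-4*0 - 13)² = 3 - (0 - 13)² = 3 - 1*(-13)² = 3 - 1*169 = 3 - 169 = -166)
√((K + ((-247 + (j(-8) - 1*240)) + L)) + Q(-63)) = √((-284 + ((-247 + (-20 - 1*240)) - 166)) + 7) = √((-284 + ((-247 + (-20 - 240)) - 166)) + 7) = √((-284 + ((-247 - 260) - 166)) + 7) = √((-284 + (-507 - 166)) + 7) = √((-284 - 673) + 7) = √(-957 + 7) = √(-950) = 5*I*√38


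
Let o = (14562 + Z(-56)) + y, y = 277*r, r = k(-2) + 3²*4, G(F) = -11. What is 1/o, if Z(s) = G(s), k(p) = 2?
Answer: 1/25077 ≈ 3.9877e-5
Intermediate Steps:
r = 38 (r = 2 + 3²*4 = 2 + 9*4 = 2 + 36 = 38)
Z(s) = -11
y = 10526 (y = 277*38 = 10526)
o = 25077 (o = (14562 - 11) + 10526 = 14551 + 10526 = 25077)
1/o = 1/25077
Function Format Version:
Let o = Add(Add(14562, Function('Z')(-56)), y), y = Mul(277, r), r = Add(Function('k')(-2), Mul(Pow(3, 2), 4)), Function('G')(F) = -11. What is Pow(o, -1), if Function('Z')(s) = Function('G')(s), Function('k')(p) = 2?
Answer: Rational(1, 25077) ≈ 3.9877e-5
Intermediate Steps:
r = 38 (r = Add(2, Mul(Pow(3, 2), 4)) = Add(2, Mul(9, 4)) = Add(2, 36) = 38)
Function('Z')(s) = -11
y = 10526 (y = Mul(277, 38) = 10526)
o = 25077 (o = Add(Add(14562, -11), 10526) = Add(14551, 10526) = 25077)
Pow(o, -1) = Pow(25077, -1) = Rational(1, 25077)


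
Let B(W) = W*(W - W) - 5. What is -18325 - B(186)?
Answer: -18320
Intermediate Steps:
B(W) = -5 (B(W) = W*0 - 5 = 0 - 5 = -5)
-18325 - B(186) = -18325 - 1*(-5) = -18325 + 5 = -18320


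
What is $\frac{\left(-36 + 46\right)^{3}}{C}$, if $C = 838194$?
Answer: $\frac{500}{419097} \approx 0.001193$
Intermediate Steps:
$\frac{\left(-36 + 46\right)^{3}}{C} = \frac{\left(-36 + 46\right)^{3}}{838194} = 10^{3} \cdot \frac{1}{838194} = 1000 \cdot \frac{1}{838194} = \frac{500}{419097}$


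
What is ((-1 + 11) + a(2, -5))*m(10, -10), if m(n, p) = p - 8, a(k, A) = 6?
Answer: -288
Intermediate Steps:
m(n, p) = -8 + p
((-1 + 11) + a(2, -5))*m(10, -10) = ((-1 + 11) + 6)*(-8 - 10) = (10 + 6)*(-18) = 16*(-18) = -288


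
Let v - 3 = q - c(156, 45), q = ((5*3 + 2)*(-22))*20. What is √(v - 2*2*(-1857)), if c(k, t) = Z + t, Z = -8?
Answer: I*√86 ≈ 9.2736*I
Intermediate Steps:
c(k, t) = -8 + t
q = -7480 (q = ((15 + 2)*(-22))*20 = (17*(-22))*20 = -374*20 = -7480)
v = -7514 (v = 3 + (-7480 - (-8 + 45)) = 3 + (-7480 - 1*37) = 3 + (-7480 - 37) = 3 - 7517 = -7514)
√(v - 2*2*(-1857)) = √(-7514 - 2*2*(-1857)) = √(-7514 - 4*(-1857)) = √(-7514 + 7428) = √(-86) = I*√86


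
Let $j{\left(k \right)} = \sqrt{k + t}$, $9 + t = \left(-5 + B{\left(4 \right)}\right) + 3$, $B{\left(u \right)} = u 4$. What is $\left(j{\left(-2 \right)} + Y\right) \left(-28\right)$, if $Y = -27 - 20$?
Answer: $1316 - 28 \sqrt{3} \approx 1267.5$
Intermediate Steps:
$B{\left(u \right)} = 4 u$
$Y = -47$ ($Y = -27 - 20 = -47$)
$t = 5$ ($t = -9 + \left(\left(-5 + 4 \cdot 4\right) + 3\right) = -9 + \left(\left(-5 + 16\right) + 3\right) = -9 + \left(11 + 3\right) = -9 + 14 = 5$)
$j{\left(k \right)} = \sqrt{5 + k}$ ($j{\left(k \right)} = \sqrt{k + 5} = \sqrt{5 + k}$)
$\left(j{\left(-2 \right)} + Y\right) \left(-28\right) = \left(\sqrt{5 - 2} - 47\right) \left(-28\right) = \left(\sqrt{3} - 47\right) \left(-28\right) = \left(-47 + \sqrt{3}\right) \left(-28\right) = 1316 - 28 \sqrt{3}$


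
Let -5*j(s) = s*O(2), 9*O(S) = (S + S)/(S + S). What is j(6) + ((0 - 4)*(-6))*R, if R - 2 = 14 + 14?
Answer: 10798/15 ≈ 719.87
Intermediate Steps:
O(S) = 1/9 (O(S) = ((S + S)/(S + S))/9 = ((2*S)/((2*S)))/9 = ((2*S)*(1/(2*S)))/9 = (1/9)*1 = 1/9)
j(s) = -s/45 (j(s) = -s/(5*9) = -s/45)
R = 30 (R = 2 + (14 + 14) = 2 + 28 = 30)
j(6) + ((0 - 4)*(-6))*R = -1/45*6 + ((0 - 4)*(-6))*30 = -2/15 - 4*(-6)*30 = -2/15 + 24*30 = -2/15 + 720 = 10798/15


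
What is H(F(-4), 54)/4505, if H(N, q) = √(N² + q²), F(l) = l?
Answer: 2*√733/4505 ≈ 0.012020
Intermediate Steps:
H(F(-4), 54)/4505 = √((-4)² + 54²)/4505 = √(16 + 2916)*(1/4505) = √2932*(1/4505) = (2*√733)*(1/4505) = 2*√733/4505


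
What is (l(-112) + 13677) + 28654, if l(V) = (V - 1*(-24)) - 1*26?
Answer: 42217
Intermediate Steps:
l(V) = -2 + V (l(V) = (V + 24) - 26 = (24 + V) - 26 = -2 + V)
(l(-112) + 13677) + 28654 = ((-2 - 112) + 13677) + 28654 = (-114 + 13677) + 28654 = 13563 + 28654 = 42217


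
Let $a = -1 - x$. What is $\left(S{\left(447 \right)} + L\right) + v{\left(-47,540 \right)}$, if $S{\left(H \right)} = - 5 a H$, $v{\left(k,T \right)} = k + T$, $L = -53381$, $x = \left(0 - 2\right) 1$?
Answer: $-55123$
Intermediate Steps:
$x = -2$ ($x = \left(-2\right) 1 = -2$)
$a = 1$ ($a = -1 - -2 = -1 + 2 = 1$)
$v{\left(k,T \right)} = T + k$
$S{\left(H \right)} = - 5 H$ ($S{\left(H \right)} = \left(-5\right) 1 H = - 5 H$)
$\left(S{\left(447 \right)} + L\right) + v{\left(-47,540 \right)} = \left(\left(-5\right) 447 - 53381\right) + \left(540 - 47\right) = \left(-2235 - 53381\right) + 493 = -55616 + 493 = -55123$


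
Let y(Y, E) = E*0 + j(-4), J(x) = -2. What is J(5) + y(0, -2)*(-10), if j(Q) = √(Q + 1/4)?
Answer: -2 - 5*I*√15 ≈ -2.0 - 19.365*I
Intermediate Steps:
j(Q) = √(¼ + Q) (j(Q) = √(Q + ¼) = √(¼ + Q))
y(Y, E) = I*√15/2 (y(Y, E) = E*0 + √(1 + 4*(-4))/2 = 0 + √(1 - 16)/2 = 0 + √(-15)/2 = 0 + (I*√15)/2 = 0 + I*√15/2 = I*√15/2)
J(5) + y(0, -2)*(-10) = -2 + (I*√15/2)*(-10) = -2 - 5*I*√15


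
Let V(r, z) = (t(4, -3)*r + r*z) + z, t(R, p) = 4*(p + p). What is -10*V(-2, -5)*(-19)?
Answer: 10070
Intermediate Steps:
t(R, p) = 8*p (t(R, p) = 4*(2*p) = 8*p)
V(r, z) = z - 24*r + r*z (V(r, z) = ((8*(-3))*r + r*z) + z = (-24*r + r*z) + z = z - 24*r + r*z)
-10*V(-2, -5)*(-19) = -10*(-5 - 24*(-2) - 2*(-5))*(-19) = -10*(-5 + 48 + 10)*(-19) = -10*53*(-19) = -530*(-19) = 10070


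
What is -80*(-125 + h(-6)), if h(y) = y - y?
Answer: 10000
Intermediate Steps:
h(y) = 0
-80*(-125 + h(-6)) = -80*(-125 + 0) = -80*(-125) = 10000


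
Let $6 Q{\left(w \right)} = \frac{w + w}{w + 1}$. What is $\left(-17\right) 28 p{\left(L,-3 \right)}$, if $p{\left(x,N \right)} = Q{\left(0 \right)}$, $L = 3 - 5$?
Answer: $0$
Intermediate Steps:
$L = -2$ ($L = 3 - 5 = -2$)
$Q{\left(w \right)} = \frac{w}{3 \left(1 + w\right)}$ ($Q{\left(w \right)} = \frac{\left(w + w\right) \frac{1}{w + 1}}{6} = \frac{2 w \frac{1}{1 + w}}{6} = \frac{w}{3 \left(1 + w\right)}$)
$p{\left(x,N \right)} = 0$ ($p{\left(x,N \right)} = \frac{1}{3} \cdot 0 \frac{1}{1 + 0} = \frac{1}{3} \cdot 0 \cdot 1^{-1} = \frac{1}{3} \cdot 0 \cdot 1 = 0$)
$\left(-17\right) 28 p{\left(L,-3 \right)} = \left(-17\right) 28 \cdot 0 = \left(-476\right) 0 = 0$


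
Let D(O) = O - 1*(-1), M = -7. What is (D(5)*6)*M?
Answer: -252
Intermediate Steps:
D(O) = 1 + O (D(O) = O + 1 = 1 + O)
(D(5)*6)*M = ((1 + 5)*6)*(-7) = (6*6)*(-7) = 36*(-7) = -252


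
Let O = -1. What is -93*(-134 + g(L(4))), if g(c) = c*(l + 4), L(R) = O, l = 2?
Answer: 13020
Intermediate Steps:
L(R) = -1
g(c) = 6*c (g(c) = c*(2 + 4) = c*6 = 6*c)
-93*(-134 + g(L(4))) = -93*(-134 + 6*(-1)) = -93*(-134 - 6) = -93*(-140) = 13020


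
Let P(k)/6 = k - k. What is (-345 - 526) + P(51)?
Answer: -871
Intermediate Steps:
P(k) = 0 (P(k) = 6*(k - k) = 6*0 = 0)
(-345 - 526) + P(51) = (-345 - 526) + 0 = -871 + 0 = -871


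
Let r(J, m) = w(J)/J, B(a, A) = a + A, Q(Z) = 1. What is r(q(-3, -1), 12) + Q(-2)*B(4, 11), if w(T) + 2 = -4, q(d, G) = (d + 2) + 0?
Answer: 21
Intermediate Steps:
q(d, G) = 2 + d (q(d, G) = (2 + d) + 0 = 2 + d)
w(T) = -6 (w(T) = -2 - 4 = -6)
B(a, A) = A + a
r(J, m) = -6/J
r(q(-3, -1), 12) + Q(-2)*B(4, 11) = -6/(2 - 3) + 1*(11 + 4) = -6/(-1) + 1*15 = -6*(-1) + 15 = 6 + 15 = 21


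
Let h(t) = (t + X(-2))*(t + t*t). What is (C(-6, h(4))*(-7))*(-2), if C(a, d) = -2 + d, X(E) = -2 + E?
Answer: -28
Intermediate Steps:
h(t) = (-4 + t)*(t + t**2) (h(t) = (t + (-2 - 2))*(t + t*t) = (t - 4)*(t + t**2) = (-4 + t)*(t + t**2))
(C(-6, h(4))*(-7))*(-2) = ((-2 + 4*(-4 + 4**2 - 3*4))*(-7))*(-2) = ((-2 + 4*(-4 + 16 - 12))*(-7))*(-2) = ((-2 + 4*0)*(-7))*(-2) = ((-2 + 0)*(-7))*(-2) = -2*(-7)*(-2) = 14*(-2) = -28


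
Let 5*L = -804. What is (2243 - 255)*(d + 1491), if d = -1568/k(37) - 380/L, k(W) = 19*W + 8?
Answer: 141216160568/47637 ≈ 2.9644e+6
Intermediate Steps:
L = -804/5 (L = (⅕)*(-804) = -804/5 ≈ -160.80)
k(W) = 8 + 19*W
d = 7519/47637 (d = -1568/(8 + 19*37) - 380/(-804/5) = -1568/(8 + 703) - 380*(-5/804) = -1568/711 + 475/201 = 7519/47637 ≈ 0.15784)
(2243 - 255)*(d + 1491) = (2243 - 255)*(7519/47637 + 1491) = 1988*(71034286/47637) = 141216160568/47637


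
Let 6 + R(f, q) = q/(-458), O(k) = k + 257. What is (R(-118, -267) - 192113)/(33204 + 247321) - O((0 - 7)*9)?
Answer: -5002639507/25696090 ≈ -194.68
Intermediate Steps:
O(k) = 257 + k
R(f, q) = -6 - q/458 (R(f, q) = -6 + q/(-458) = -6 + q*(-1/458) = -6 - q/458)
(R(-118, -267) - 192113)/(33204 + 247321) - O((0 - 7)*9) = ((-6 - 1/458*(-267)) - 192113)/(33204 + 247321) - (257 + (0 - 7)*9) = ((-6 + 267/458) - 192113)/280525 - (257 - 7*9) = (-2481/458 - 192113)*(1/280525) - (257 - 63) = -87990235/458*1/280525 - 1*194 = -17598047/25696090 - 194 = -5002639507/25696090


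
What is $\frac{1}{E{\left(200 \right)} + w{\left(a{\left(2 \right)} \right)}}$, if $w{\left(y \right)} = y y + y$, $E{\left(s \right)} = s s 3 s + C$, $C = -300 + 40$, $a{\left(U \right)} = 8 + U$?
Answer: $\frac{1}{23999850} \approx 4.1667 \cdot 10^{-8}$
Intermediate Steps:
$C = -260$
$E{\left(s \right)} = -260 + 3 s^{3}$ ($E{\left(s \right)} = s s 3 s - 260 = s^{2} \cdot 3 s - 260 = 3 s^{2} s - 260 = 3 s^{3} - 260 = -260 + 3 s^{3}$)
$w{\left(y \right)} = y + y^{2}$ ($w{\left(y \right)} = y^{2} + y = y + y^{2}$)
$\frac{1}{E{\left(200 \right)} + w{\left(a{\left(2 \right)} \right)}} = \frac{1}{\left(-260 + 3 \cdot 200^{3}\right) + \left(8 + 2\right) \left(1 + \left(8 + 2\right)\right)} = \frac{1}{\left(-260 + 3 \cdot 8000000\right) + 10 \left(1 + 10\right)} = \frac{1}{\left(-260 + 24000000\right) + 10 \cdot 11} = \frac{1}{23999740 + 110} = \frac{1}{23999850}$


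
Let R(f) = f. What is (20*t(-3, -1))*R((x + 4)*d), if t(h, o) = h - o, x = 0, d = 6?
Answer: -960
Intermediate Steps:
(20*t(-3, -1))*R((x + 4)*d) = (20*(-3 - 1*(-1)))*((0 + 4)*6) = (20*(-3 + 1))*(4*6) = (20*(-2))*24 = -40*24 = -960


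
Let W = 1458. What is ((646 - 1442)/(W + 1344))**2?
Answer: 158404/1962801 ≈ 0.080703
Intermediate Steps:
((646 - 1442)/(W + 1344))**2 = ((646 - 1442)/(1458 + 1344))**2 = (-796/2802)**2 = (-796*1/2802)**2 = (-398/1401)**2 = 158404/1962801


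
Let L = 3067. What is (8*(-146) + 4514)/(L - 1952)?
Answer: 3346/1115 ≈ 3.0009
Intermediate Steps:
(8*(-146) + 4514)/(L - 1952) = (8*(-146) + 4514)/(3067 - 1952) = (-1168 + 4514)/1115 = 3346*(1/1115) = 3346/1115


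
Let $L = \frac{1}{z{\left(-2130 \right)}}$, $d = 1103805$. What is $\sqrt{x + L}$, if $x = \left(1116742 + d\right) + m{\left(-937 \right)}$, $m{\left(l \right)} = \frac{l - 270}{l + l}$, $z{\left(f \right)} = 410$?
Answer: $\frac{\sqrt{81930763159799885}}{192085} \approx 1490.2$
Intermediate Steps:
$m{\left(l \right)} = \frac{-270 + l}{2 l}$
$x = \frac{4161306285}{1874}$ ($x = \left(1116742 + 1103805\right) + \frac{-270 - 937}{2 \left(-937\right)} = 2220547 + \frac{1}{2} \left(- \frac{1}{937}\right) \left(-1207\right) = 2220547 + \frac{1207}{1874} = \frac{4161306285}{1874} \approx 2.2205 \cdot 10^{6}$)
$L = \frac{1}{410} \approx 0.002439$
$\sqrt{x + L} = \sqrt{\frac{4161306285}{1874} + \frac{1}{410}} = \sqrt{\frac{426533894681}{192085}} = \frac{\sqrt{81930763159799885}}{192085}$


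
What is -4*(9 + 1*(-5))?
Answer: -16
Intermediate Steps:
-4*(9 + 1*(-5)) = -4*(9 - 5) = -4*4 = -16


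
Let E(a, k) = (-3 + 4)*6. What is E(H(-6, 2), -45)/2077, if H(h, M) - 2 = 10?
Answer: 6/2077 ≈ 0.0028888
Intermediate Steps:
H(h, M) = 12 (H(h, M) = 2 + 10 = 12)
E(a, k) = 6 (E(a, k) = 1*6 = 6)
E(H(-6, 2), -45)/2077 = 6/2077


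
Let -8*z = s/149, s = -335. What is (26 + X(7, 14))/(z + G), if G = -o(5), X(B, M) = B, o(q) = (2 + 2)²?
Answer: -39336/18737 ≈ -2.0994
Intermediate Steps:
o(q) = 16 (o(q) = 4² = 16)
z = 335/1192 (z = -(-335)/(8*149) = -⅛*(-335/149) = 335/1192 ≈ 0.28104)
G = -16 (G = -1*16 = -16)
(26 + X(7, 14))/(z + G) = (26 + 7)/(335/1192 - 16) = 33/(-18737/1192) = 33*(-1192/18737) = -39336/18737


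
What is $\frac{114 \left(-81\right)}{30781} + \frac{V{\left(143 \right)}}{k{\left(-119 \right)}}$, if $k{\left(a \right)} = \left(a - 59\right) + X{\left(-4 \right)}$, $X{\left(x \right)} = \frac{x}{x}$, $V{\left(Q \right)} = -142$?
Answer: $\frac{2736484}{5448237} \approx 0.50227$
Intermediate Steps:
$X{\left(x \right)} = 1$
$k{\left(a \right)} = -58 + a$ ($k{\left(a \right)} = \left(a - 59\right) + 1 = \left(-59 + a\right) + 1 = -58 + a$)
$\frac{114 \left(-81\right)}{30781} + \frac{V{\left(143 \right)}}{k{\left(-119 \right)}} = \frac{114 \left(-81\right)}{30781} - \frac{142}{-58 - 119} = \left(-9234\right) \frac{1}{30781} - \frac{142}{-177} = - \frac{9234}{30781} - - \frac{142}{177} = - \frac{9234}{30781} + \frac{142}{177} = \frac{2736484}{5448237}$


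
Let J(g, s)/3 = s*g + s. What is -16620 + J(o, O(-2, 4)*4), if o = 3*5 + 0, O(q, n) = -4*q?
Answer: -15084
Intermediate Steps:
o = 15 (o = 15 + 0 = 15)
J(g, s) = 3*s + 3*g*s (J(g, s) = 3*(s*g + s) = 3*(g*s + s) = 3*(s + g*s) = 3*s + 3*g*s)
-16620 + J(o, O(-2, 4)*4) = -16620 + 3*(-4*(-2)*4)*(1 + 15) = -16620 + 3*(8*4)*16 = -16620 + 3*32*16 = -16620 + 1536 = -15084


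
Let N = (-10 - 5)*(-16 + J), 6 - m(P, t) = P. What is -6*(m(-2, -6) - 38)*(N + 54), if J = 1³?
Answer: 50220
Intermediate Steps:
J = 1
m(P, t) = 6 - P
N = 225 (N = (-10 - 5)*(-16 + 1) = -15*(-15) = 225)
-6*(m(-2, -6) - 38)*(N + 54) = -6*((6 - 1*(-2)) - 38)*(225 + 54) = -6*((6 + 2) - 38)*279 = -6*(8 - 38)*279 = -(-180)*279 = -6*(-8370) = 50220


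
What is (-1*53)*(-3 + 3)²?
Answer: 0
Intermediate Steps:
(-1*53)*(-3 + 3)² = -53*0² = -53*0 = 0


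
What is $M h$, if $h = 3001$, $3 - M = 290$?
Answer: $-861287$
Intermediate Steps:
$M = -287$ ($M = 3 - 290 = -287$)
$M h = \left(-287\right) 3001 = -861287$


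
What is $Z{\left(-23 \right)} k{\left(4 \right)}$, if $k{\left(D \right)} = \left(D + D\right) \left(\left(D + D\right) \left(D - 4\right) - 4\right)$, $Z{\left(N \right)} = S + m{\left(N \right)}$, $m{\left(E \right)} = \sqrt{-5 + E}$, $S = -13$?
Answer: $416 - 64 i \sqrt{7} \approx 416.0 - 169.33 i$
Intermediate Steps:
$Z{\left(N \right)} = -13 + \sqrt{-5 + N}$
$k{\left(D \right)} = 2 D \left(-4 + 2 D \left(-4 + D\right)\right)$ ($k{\left(D \right)} = 2 D \left(2 D \left(-4 + D\right) - 4\right) = 2 D \left(-4 + 2 D \left(-4 + D\right)\right)$)
$Z{\left(-23 \right)} k{\left(4 \right)} = \left(-13 + \sqrt{-5 - 23}\right) 4 \cdot 4 \left(-2 + 4^{2} - 16\right) = \left(-13 + \sqrt{-28}\right) 4 \cdot 4 \left(-2 + 16 - 16\right) = \left(-13 + 2 i \sqrt{7}\right) 4 \cdot 4 \left(-2\right) = \left(-13 + 2 i \sqrt{7}\right) \left(-32\right) = 416 - 64 i \sqrt{7}$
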